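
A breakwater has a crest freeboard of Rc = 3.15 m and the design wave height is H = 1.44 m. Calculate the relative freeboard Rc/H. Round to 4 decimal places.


Relative freeboard = Rc / H
= 3.15 / 1.44
= 2.1875

2.1875


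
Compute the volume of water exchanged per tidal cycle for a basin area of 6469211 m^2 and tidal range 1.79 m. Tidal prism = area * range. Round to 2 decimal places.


Tidal prism = Area * Tidal range
P = 6469211 * 1.79
P = 11579887.69 m^3

11579887.69


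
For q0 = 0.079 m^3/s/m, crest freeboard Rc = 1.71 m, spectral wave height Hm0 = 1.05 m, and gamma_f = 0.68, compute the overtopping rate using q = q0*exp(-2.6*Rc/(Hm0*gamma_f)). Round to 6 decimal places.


q = q0 * exp(-2.6 * Rc / (Hm0 * gamma_f))
Exponent = -2.6 * 1.71 / (1.05 * 0.68)
= -2.6 * 1.71 / 0.7140
= -6.226891
exp(-6.226891) = 0.001976
q = 0.079 * 0.001976
q = 0.000156 m^3/s/m

0.000156


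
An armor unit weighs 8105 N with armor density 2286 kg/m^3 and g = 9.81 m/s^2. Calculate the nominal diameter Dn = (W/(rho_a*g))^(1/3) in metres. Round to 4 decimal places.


V = W / (rho_a * g)
V = 8105 / (2286 * 9.81)
V = 8105 / 22425.66
V = 0.361416 m^3
Dn = V^(1/3) = 0.361416^(1/3)
Dn = 0.7123 m

0.7123


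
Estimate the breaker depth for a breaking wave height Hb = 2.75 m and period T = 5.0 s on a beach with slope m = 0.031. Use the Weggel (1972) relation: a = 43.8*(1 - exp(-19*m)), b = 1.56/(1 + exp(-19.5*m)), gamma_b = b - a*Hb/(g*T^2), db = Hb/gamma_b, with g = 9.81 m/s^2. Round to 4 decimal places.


a = 43.8 * (1 - exp(-19 * m))
exp(-19 * 0.031) = exp(-0.5890) = 0.554882
a = 43.8 * (1 - 0.554882) = 19.496173
b = 1.56 / (1 + exp(-19.5 * m))
exp(-19.5 * 0.031) = exp(-0.6045) = 0.546348
b = 1.56 / (1 + 0.546348) = 1.008829
Hb / (g * T^2) = 2.75 / (9.81 * 5.0^2) = 2.75 / 245.2500 = 0.01121305
gamma_b = b - a * Hb/(g*T^2) = 1.008829 - 19.496173 * 0.01121305 = 0.790217
db = Hb / gamma_b = 2.75 / 0.790217
db = 3.4801 m

3.4801


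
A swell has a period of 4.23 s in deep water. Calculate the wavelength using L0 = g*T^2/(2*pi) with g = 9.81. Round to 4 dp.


L0 = g * T^2 / (2 * pi)
L0 = 9.81 * 4.23^2 / (2 * pi)
L0 = 9.81 * 17.8929 / 6.28319
L0 = 175.5293 / 6.28319
L0 = 27.9364 m

27.9364


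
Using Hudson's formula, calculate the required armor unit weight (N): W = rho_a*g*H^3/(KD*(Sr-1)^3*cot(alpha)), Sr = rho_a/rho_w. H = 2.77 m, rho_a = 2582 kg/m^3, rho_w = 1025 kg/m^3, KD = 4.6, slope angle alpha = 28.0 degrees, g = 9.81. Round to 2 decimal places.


Sr = rho_a / rho_w = 2582 / 1025 = 2.519024
(Sr - 1) = 1.519024
(Sr - 1)^3 = 3.505050
cot(28.0) = 1 / tan(28.0) = 1 / 0.531709 = 1.880726
Numerator = 2582 * 9.81 * 2.77^3 = 538349.7956
Denominator = 4.6 * 3.505050 * 1.880726 = 30.323387
W = 538349.7956 / 30.323387
W = 17753.62 N

17753.62


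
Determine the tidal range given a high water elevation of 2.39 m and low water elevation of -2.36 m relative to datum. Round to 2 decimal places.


Tidal range = High water - Low water
Tidal range = 2.39 - (-2.36)
Tidal range = 4.75 m

4.75


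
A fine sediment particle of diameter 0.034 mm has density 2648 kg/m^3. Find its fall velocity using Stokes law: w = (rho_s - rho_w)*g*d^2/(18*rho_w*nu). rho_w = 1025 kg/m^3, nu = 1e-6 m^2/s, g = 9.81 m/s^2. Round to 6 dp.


w = (rho_s - rho_w) * g * d^2 / (18 * rho_w * nu)
d = 0.034 mm = 0.000034 m
rho_s - rho_w = 2648 - 1025 = 1623
Numerator = 1623 * 9.81 * (0.000034)^2 = 0.000018405404
Denominator = 18 * 1025 * 1e-6 = 0.018450
w = 0.000998 m/s

0.000998


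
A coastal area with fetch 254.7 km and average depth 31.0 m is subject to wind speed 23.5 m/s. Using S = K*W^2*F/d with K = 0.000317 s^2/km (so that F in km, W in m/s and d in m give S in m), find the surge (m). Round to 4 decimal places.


S = K * W^2 * F / d
W^2 = 23.5^2 = 552.25
S = 0.000317 * 552.25 * 254.7 / 31.0
Numerator = 0.000317 * 552.25 * 254.7 = 44.588610
S = 44.588610 / 31.0 = 1.4383 m

1.4383


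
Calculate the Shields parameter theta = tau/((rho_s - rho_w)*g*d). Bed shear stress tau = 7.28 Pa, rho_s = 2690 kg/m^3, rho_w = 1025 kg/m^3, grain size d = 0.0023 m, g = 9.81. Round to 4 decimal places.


theta = tau / ((rho_s - rho_w) * g * d)
rho_s - rho_w = 2690 - 1025 = 1665
Denominator = 1665 * 9.81 * 0.0023 = 37.567395
theta = 7.28 / 37.567395
theta = 0.1938

0.1938


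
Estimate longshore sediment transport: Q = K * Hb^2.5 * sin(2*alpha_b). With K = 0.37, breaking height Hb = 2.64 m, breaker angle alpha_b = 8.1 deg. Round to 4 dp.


Q = K * Hb^2.5 * sin(2 * alpha_b)
Hb^2.5 = 2.64^2.5 = 11.324260
sin(2 * 8.1) = sin(16.2) = 0.278991
Q = 0.37 * 11.324260 * 0.278991
Q = 1.1690 m^3/s

1.1690


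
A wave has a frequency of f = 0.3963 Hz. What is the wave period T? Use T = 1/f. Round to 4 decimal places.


T = 1 / f
T = 1 / 0.3963
T = 2.5233 s

2.5233


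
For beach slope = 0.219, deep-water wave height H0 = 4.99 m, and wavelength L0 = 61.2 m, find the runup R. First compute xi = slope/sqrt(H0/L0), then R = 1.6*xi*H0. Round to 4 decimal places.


xi = slope / sqrt(H0/L0)
H0/L0 = 4.99/61.2 = 0.081536
sqrt(0.081536) = 0.285545
xi = 0.219 / 0.285545 = 0.766954
R = 1.6 * xi * H0 = 1.6 * 0.766954 * 4.99
R = 6.1234 m

6.1234


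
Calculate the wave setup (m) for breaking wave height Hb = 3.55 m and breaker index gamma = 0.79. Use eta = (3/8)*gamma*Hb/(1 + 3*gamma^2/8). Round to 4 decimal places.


eta = (3/8) * gamma * Hb / (1 + 3*gamma^2/8)
Numerator = (3/8) * 0.79 * 3.55 = 1.051687
Denominator = 1 + 3*0.79^2/8 = 1 + 0.234038 = 1.234038
eta = 1.051687 / 1.234038
eta = 0.8522 m

0.8522


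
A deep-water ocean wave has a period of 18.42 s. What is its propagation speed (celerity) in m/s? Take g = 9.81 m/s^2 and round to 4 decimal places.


We use the deep-water celerity formula:
C = g * T / (2 * pi)
C = 9.81 * 18.42 / (2 * 3.14159...)
C = 180.700200 / 6.283185
C = 28.7593 m/s

28.7593


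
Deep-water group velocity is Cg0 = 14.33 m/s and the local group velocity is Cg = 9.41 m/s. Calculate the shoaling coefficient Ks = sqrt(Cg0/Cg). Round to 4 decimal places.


Ks = sqrt(Cg0 / Cg)
Ks = sqrt(14.33 / 9.41)
Ks = sqrt(1.5228)
Ks = 1.2340

1.2340


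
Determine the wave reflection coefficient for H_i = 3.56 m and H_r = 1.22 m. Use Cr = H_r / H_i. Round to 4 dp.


Cr = H_r / H_i
Cr = 1.22 / 3.56
Cr = 0.3427

0.3427


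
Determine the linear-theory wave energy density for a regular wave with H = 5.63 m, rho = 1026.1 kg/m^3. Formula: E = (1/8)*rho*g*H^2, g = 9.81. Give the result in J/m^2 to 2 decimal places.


E = (1/8) * rho * g * H^2
E = (1/8) * 1026.1 * 9.81 * 5.63^2
E = 0.125 * 1026.1 * 9.81 * 31.6969
E = 39882.79 J/m^2

39882.79


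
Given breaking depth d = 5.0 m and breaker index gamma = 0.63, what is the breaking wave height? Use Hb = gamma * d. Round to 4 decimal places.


Hb = gamma * d
Hb = 0.63 * 5.0
Hb = 3.1500 m

3.1500


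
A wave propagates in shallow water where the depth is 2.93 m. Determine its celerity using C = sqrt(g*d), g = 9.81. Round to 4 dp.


Using the shallow-water approximation:
C = sqrt(g * d) = sqrt(9.81 * 2.93)
C = sqrt(28.7433)
C = 5.3613 m/s

5.3613


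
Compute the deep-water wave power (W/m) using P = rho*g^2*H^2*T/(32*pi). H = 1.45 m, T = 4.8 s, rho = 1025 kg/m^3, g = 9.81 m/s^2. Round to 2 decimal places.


P = rho * g^2 * H^2 * T / (32 * pi)
P = 1025 * 9.81^2 * 1.45^2 * 4.8 / (32 * pi)
P = 1025 * 96.2361 * 2.1025 * 4.8 / 100.53096
P = 9902.37 W/m

9902.37


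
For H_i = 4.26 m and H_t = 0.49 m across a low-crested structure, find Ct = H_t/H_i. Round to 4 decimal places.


Ct = H_t / H_i
Ct = 0.49 / 4.26
Ct = 0.1150

0.1150


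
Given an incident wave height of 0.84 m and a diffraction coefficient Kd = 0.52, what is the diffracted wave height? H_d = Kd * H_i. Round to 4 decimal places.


H_d = Kd * H_i
H_d = 0.52 * 0.84
H_d = 0.4368 m

0.4368


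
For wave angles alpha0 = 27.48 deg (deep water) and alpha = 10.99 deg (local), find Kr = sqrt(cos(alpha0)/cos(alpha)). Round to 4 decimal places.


Kr = sqrt(cos(alpha0) / cos(alpha))
cos(27.48) = 0.887172
cos(10.99) = 0.981660
Kr = sqrt(0.887172 / 0.981660)
Kr = sqrt(0.903746)
Kr = 0.9507

0.9507


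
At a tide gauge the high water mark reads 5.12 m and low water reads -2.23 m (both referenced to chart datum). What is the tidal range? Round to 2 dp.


Tidal range = High water - Low water
Tidal range = 5.12 - (-2.23)
Tidal range = 7.35 m

7.35


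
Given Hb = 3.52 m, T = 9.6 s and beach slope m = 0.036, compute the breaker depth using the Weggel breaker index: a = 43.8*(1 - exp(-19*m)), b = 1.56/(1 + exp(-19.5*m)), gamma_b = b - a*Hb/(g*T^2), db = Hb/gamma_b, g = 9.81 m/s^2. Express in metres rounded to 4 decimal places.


a = 43.8 * (1 - exp(-19 * m))
exp(-19 * 0.036) = exp(-0.6840) = 0.504595
a = 43.8 * (1 - 0.504595) = 21.698758
b = 1.56 / (1 + exp(-19.5 * m))
exp(-19.5 * 0.036) = exp(-0.7020) = 0.495593
b = 1.56 / (1 + 0.495593) = 1.043064
Hb / (g * T^2) = 3.52 / (9.81 * 9.6^2) = 3.52 / 904.0896 = 0.00389342
gamma_b = b - a * Hb/(g*T^2) = 1.043064 - 21.698758 * 0.00389342 = 0.958582
db = Hb / gamma_b = 3.52 / 0.958582
db = 3.6721 m

3.6721


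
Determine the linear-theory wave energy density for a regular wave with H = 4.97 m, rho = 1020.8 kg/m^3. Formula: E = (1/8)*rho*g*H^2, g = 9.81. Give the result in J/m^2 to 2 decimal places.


E = (1/8) * rho * g * H^2
E = (1/8) * 1020.8 * 9.81 * 4.97^2
E = 0.125 * 1020.8 * 9.81 * 24.7009
E = 30919.50 J/m^2

30919.50


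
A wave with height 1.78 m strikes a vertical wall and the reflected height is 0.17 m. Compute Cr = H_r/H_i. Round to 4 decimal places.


Cr = H_r / H_i
Cr = 0.17 / 1.78
Cr = 0.0955

0.0955


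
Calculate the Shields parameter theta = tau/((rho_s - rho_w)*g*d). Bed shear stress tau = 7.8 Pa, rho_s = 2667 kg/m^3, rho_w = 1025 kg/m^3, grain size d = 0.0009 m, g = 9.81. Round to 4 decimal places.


theta = tau / ((rho_s - rho_w) * g * d)
rho_s - rho_w = 2667 - 1025 = 1642
Denominator = 1642 * 9.81 * 0.0009 = 14.497218
theta = 7.8 / 14.497218
theta = 0.5380

0.5380


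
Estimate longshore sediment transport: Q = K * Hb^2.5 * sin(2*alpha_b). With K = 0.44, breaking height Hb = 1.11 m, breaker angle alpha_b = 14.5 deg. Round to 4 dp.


Q = K * Hb^2.5 * sin(2 * alpha_b)
Hb^2.5 = 1.11^2.5 = 1.298098
sin(2 * 14.5) = sin(29.0) = 0.484810
Q = 0.44 * 1.298098 * 0.484810
Q = 0.2769 m^3/s

0.2769


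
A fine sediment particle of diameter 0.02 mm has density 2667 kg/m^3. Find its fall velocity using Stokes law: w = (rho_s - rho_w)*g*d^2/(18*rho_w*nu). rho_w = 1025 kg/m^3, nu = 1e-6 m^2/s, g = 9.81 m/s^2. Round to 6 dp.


w = (rho_s - rho_w) * g * d^2 / (18 * rho_w * nu)
d = 0.02 mm = 0.000020 m
rho_s - rho_w = 2667 - 1025 = 1642
Numerator = 1642 * 9.81 * (0.000020)^2 = 0.000006443208
Denominator = 18 * 1025 * 1e-6 = 0.018450
w = 0.000349 m/s

0.000349


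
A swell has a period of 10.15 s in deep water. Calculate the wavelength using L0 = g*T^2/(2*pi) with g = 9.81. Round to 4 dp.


L0 = g * T^2 / (2 * pi)
L0 = 9.81 * 10.15^2 / (2 * pi)
L0 = 9.81 * 103.0225 / 6.28319
L0 = 1010.6507 / 6.28319
L0 = 160.8501 m

160.8501


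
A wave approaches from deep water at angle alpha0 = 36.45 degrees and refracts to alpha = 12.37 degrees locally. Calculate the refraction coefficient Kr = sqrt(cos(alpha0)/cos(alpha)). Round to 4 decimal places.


Kr = sqrt(cos(alpha0) / cos(alpha))
cos(36.45) = 0.804376
cos(12.37) = 0.976785
Kr = sqrt(0.804376 / 0.976785)
Kr = sqrt(0.823493)
Kr = 0.9075

0.9075


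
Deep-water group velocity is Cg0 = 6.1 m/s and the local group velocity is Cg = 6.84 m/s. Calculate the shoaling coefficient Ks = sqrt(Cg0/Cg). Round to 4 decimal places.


Ks = sqrt(Cg0 / Cg)
Ks = sqrt(6.1 / 6.84)
Ks = sqrt(0.8918)
Ks = 0.9444

0.9444


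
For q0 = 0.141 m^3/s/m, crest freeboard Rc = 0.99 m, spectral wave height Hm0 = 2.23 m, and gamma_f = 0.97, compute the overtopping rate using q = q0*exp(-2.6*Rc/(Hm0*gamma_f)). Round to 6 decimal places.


q = q0 * exp(-2.6 * Rc / (Hm0 * gamma_f))
Exponent = -2.6 * 0.99 / (2.23 * 0.97)
= -2.6 * 0.99 / 2.1631
= -1.189959
exp(-1.189959) = 0.304234
q = 0.141 * 0.304234
q = 0.042897 m^3/s/m

0.042897


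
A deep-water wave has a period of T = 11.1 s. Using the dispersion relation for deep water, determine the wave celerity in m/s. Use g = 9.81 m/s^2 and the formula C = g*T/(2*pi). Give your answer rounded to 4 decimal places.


We use the deep-water celerity formula:
C = g * T / (2 * pi)
C = 9.81 * 11.1 / (2 * 3.14159...)
C = 108.891000 / 6.283185
C = 17.3305 m/s

17.3305


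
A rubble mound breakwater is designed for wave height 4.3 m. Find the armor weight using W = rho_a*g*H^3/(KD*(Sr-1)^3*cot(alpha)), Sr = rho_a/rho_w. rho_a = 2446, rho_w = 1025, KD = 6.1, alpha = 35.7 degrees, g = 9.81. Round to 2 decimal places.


Sr = rho_a / rho_w = 2446 / 1025 = 2.386341
(Sr - 1) = 1.386341
(Sr - 1)^3 = 2.664469
cot(35.7) = 1 / tan(35.7) = 1 / 0.718573 = 1.391647
Numerator = 2446 * 9.81 * 4.3^3 = 1907791.1368
Denominator = 6.1 * 2.664469 * 1.391647 = 22.618804
W = 1907791.1368 / 22.618804
W = 84345.36 N

84345.36


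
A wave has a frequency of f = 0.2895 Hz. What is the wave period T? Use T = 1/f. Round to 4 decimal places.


T = 1 / f
T = 1 / 0.2895
T = 3.4542 s

3.4542


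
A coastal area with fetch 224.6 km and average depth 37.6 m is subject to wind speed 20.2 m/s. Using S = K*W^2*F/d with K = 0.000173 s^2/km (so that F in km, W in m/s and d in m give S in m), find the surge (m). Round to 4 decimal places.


S = K * W^2 * F / d
W^2 = 20.2^2 = 408.04
S = 0.000173 * 408.04 * 224.6 / 37.6
Numerator = 0.000173 * 408.04 * 224.6 = 15.854721
S = 15.854721 / 37.6 = 0.4217 m

0.4217


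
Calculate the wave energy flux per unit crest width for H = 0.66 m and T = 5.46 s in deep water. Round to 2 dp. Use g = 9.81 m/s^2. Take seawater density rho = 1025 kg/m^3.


P = rho * g^2 * H^2 * T / (32 * pi)
P = 1025 * 9.81^2 * 0.66^2 * 5.46 / (32 * pi)
P = 1025 * 96.2361 * 0.4356 * 5.46 / 100.53096
P = 2333.69 W/m

2333.69


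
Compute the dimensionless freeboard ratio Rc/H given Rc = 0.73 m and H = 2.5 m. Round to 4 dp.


Relative freeboard = Rc / H
= 0.73 / 2.5
= 0.2920

0.2920


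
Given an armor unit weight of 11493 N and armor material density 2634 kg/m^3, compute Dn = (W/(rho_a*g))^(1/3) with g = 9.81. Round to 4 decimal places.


V = W / (rho_a * g)
V = 11493 / (2634 * 9.81)
V = 11493 / 25839.54
V = 0.444783 m^3
Dn = V^(1/3) = 0.444783^(1/3)
Dn = 0.7633 m

0.7633


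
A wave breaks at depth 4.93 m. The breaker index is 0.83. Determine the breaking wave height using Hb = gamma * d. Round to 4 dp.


Hb = gamma * d
Hb = 0.83 * 4.93
Hb = 4.0919 m

4.0919


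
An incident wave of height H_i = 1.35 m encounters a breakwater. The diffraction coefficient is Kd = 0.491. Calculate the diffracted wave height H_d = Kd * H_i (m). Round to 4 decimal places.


H_d = Kd * H_i
H_d = 0.491 * 1.35
H_d = 0.6629 m

0.6629


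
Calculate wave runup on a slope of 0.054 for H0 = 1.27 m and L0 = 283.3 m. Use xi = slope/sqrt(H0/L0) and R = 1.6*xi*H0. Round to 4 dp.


xi = slope / sqrt(H0/L0)
H0/L0 = 1.27/283.3 = 0.004483
sqrt(0.004483) = 0.066954
xi = 0.054 / 0.066954 = 0.806520
R = 1.6 * xi * H0 = 1.6 * 0.806520 * 1.27
R = 1.6388 m

1.6388


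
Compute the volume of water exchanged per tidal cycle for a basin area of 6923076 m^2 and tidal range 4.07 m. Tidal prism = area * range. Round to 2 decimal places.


Tidal prism = Area * Tidal range
P = 6923076 * 4.07
P = 28176919.32 m^3

28176919.32


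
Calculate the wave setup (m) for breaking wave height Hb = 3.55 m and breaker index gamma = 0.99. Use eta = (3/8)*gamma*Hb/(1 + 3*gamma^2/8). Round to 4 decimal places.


eta = (3/8) * gamma * Hb / (1 + 3*gamma^2/8)
Numerator = (3/8) * 0.99 * 3.55 = 1.317937
Denominator = 1 + 3*0.99^2/8 = 1 + 0.367538 = 1.367538
eta = 1.317937 / 1.367538
eta = 0.9637 m

0.9637


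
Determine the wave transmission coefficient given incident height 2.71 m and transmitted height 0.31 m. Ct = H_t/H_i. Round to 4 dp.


Ct = H_t / H_i
Ct = 0.31 / 2.71
Ct = 0.1144

0.1144


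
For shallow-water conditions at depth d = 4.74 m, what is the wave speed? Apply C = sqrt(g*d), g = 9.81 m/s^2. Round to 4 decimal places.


Using the shallow-water approximation:
C = sqrt(g * d) = sqrt(9.81 * 4.74)
C = sqrt(46.4994)
C = 6.8190 m/s

6.8190


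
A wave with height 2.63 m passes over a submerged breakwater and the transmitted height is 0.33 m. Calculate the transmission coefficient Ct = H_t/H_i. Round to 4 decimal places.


Ct = H_t / H_i
Ct = 0.33 / 2.63
Ct = 0.1255

0.1255


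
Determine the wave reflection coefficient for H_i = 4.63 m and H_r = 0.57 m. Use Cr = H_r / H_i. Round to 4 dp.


Cr = H_r / H_i
Cr = 0.57 / 4.63
Cr = 0.1231

0.1231


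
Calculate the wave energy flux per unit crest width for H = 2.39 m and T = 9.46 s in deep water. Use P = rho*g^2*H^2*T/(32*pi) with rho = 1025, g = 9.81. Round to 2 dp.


P = rho * g^2 * H^2 * T / (32 * pi)
P = 1025 * 9.81^2 * 2.39^2 * 9.46 / (32 * pi)
P = 1025 * 96.2361 * 5.7121 * 9.46 / 100.53096
P = 53021.13 W/m

53021.13


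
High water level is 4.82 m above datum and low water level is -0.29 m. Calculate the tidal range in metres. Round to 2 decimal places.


Tidal range = High water - Low water
Tidal range = 4.82 - (-0.29)
Tidal range = 5.11 m

5.11


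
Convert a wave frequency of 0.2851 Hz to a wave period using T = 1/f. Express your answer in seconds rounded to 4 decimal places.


T = 1 / f
T = 1 / 0.2851
T = 3.5075 s

3.5075


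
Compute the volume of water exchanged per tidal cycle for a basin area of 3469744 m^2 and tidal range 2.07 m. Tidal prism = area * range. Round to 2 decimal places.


Tidal prism = Area * Tidal range
P = 3469744 * 2.07
P = 7182370.08 m^3

7182370.08


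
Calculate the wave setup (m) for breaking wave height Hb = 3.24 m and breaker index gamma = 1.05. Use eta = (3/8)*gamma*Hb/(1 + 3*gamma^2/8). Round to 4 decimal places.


eta = (3/8) * gamma * Hb / (1 + 3*gamma^2/8)
Numerator = (3/8) * 1.05 * 3.24 = 1.275750
Denominator = 1 + 3*1.05^2/8 = 1 + 0.413438 = 1.413438
eta = 1.275750 / 1.413438
eta = 0.9026 m

0.9026


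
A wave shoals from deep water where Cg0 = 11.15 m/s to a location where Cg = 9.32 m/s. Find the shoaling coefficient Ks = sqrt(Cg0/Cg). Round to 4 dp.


Ks = sqrt(Cg0 / Cg)
Ks = sqrt(11.15 / 9.32)
Ks = sqrt(1.1964)
Ks = 1.0938

1.0938


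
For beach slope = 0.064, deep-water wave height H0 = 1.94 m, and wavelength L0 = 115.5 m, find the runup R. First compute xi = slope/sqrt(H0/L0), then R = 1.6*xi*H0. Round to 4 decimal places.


xi = slope / sqrt(H0/L0)
H0/L0 = 1.94/115.5 = 0.016797
sqrt(0.016797) = 0.129601
xi = 0.064 / 0.129601 = 0.493822
R = 1.6 * xi * H0 = 1.6 * 0.493822 * 1.94
R = 1.5328 m

1.5328


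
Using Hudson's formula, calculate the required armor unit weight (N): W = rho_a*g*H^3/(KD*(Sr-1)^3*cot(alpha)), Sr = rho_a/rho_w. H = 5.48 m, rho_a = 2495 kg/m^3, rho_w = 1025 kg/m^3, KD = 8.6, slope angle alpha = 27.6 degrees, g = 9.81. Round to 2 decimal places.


Sr = rho_a / rho_w = 2495 / 1025 = 2.434146
(Sr - 1) = 1.434146
(Sr - 1)^3 = 2.949717
cot(27.6) = 1 / tan(27.6) = 1 / 0.522787 = 1.912824
Numerator = 2495 * 9.81 * 5.48^3 = 4027923.6775
Denominator = 8.6 * 2.949717 * 1.912824 = 48.523685
W = 4027923.6775 / 48.523685
W = 83009.43 N

83009.43


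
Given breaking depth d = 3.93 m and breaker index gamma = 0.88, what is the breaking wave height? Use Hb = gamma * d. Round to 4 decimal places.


Hb = gamma * d
Hb = 0.88 * 3.93
Hb = 3.4584 m

3.4584


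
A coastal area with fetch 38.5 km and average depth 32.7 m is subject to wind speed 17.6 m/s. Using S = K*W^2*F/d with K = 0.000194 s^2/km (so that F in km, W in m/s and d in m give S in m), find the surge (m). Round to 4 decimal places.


S = K * W^2 * F / d
W^2 = 17.6^2 = 309.76
S = 0.000194 * 309.76 * 38.5 / 32.7
Numerator = 0.000194 * 309.76 * 38.5 = 2.313597
S = 2.313597 / 32.7 = 0.0708 m

0.0708


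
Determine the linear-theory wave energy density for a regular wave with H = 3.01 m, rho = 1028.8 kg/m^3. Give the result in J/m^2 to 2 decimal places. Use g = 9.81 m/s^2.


E = (1/8) * rho * g * H^2
E = (1/8) * 1028.8 * 9.81 * 3.01^2
E = 0.125 * 1028.8 * 9.81 * 9.0601
E = 11429.91 J/m^2

11429.91


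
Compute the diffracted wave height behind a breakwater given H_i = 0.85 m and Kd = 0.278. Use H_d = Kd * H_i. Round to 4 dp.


H_d = Kd * H_i
H_d = 0.278 * 0.85
H_d = 0.2363 m

0.2363


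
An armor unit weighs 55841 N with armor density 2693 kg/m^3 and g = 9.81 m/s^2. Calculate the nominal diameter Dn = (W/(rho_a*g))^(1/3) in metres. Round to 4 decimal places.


V = W / (rho_a * g)
V = 55841 / (2693 * 9.81)
V = 55841 / 26418.33
V = 2.113722 m^3
Dn = V^(1/3) = 2.113722^(1/3)
Dn = 1.2834 m

1.2834


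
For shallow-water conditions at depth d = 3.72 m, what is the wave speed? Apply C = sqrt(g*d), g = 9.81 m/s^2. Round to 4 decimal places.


Using the shallow-water approximation:
C = sqrt(g * d) = sqrt(9.81 * 3.72)
C = sqrt(36.4932)
C = 6.0410 m/s

6.0410


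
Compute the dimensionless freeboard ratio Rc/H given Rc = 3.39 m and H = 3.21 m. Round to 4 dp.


Relative freeboard = Rc / H
= 3.39 / 3.21
= 1.0561

1.0561


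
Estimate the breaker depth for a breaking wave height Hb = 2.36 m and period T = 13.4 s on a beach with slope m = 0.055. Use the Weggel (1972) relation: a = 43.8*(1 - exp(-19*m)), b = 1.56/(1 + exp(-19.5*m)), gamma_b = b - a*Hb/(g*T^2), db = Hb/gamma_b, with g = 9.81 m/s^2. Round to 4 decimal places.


a = 43.8 * (1 - exp(-19 * m))
exp(-19 * 0.055) = exp(-1.0450) = 0.351692
a = 43.8 * (1 - 0.351692) = 28.395898
b = 1.56 / (1 + exp(-19.5 * m))
exp(-19.5 * 0.055) = exp(-1.0725) = 0.342152
b = 1.56 / (1 + 0.342152) = 1.162312
Hb / (g * T^2) = 2.36 / (9.81 * 13.4^2) = 2.36 / 1761.4836 = 0.00133978
gamma_b = b - a * Hb/(g*T^2) = 1.162312 - 28.395898 * 0.00133978 = 1.124268
db = Hb / gamma_b = 2.36 / 1.124268
db = 2.0991 m

2.0991


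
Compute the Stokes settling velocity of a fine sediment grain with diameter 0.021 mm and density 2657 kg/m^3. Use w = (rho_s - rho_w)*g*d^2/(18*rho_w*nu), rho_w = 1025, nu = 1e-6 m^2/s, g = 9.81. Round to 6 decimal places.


w = (rho_s - rho_w) * g * d^2 / (18 * rho_w * nu)
d = 0.021 mm = 0.000021 m
rho_s - rho_w = 2657 - 1025 = 1632
Numerator = 1632 * 9.81 * (0.000021)^2 = 0.000007060375
Denominator = 18 * 1025 * 1e-6 = 0.018450
w = 0.000383 m/s

0.000383


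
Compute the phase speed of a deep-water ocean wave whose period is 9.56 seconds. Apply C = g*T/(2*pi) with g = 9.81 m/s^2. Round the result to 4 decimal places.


We use the deep-water celerity formula:
C = g * T / (2 * pi)
C = 9.81 * 9.56 / (2 * 3.14159...)
C = 93.783600 / 6.283185
C = 14.9261 m/s

14.9261


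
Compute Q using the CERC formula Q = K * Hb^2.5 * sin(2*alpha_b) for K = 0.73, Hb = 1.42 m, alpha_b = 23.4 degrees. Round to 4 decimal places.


Q = K * Hb^2.5 * sin(2 * alpha_b)
Hb^2.5 = 1.42^2.5 = 2.402818
sin(2 * 23.4) = sin(46.8) = 0.728969
Q = 0.73 * 2.402818 * 0.728969
Q = 1.2787 m^3/s

1.2787


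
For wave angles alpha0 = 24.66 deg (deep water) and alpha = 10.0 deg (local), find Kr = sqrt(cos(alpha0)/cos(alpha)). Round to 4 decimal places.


Kr = sqrt(cos(alpha0) / cos(alpha))
cos(24.66) = 0.908800
cos(10.0) = 0.984808
Kr = sqrt(0.908800 / 0.984808)
Kr = sqrt(0.922819)
Kr = 0.9606

0.9606


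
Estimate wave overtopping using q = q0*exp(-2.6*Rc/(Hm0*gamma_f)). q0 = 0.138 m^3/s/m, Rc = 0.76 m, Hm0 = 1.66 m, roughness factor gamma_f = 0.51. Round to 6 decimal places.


q = q0 * exp(-2.6 * Rc / (Hm0 * gamma_f))
Exponent = -2.6 * 0.76 / (1.66 * 0.51)
= -2.6 * 0.76 / 0.8466
= -2.334042
exp(-2.334042) = 0.096903
q = 0.138 * 0.096903
q = 0.013373 m^3/s/m

0.013373


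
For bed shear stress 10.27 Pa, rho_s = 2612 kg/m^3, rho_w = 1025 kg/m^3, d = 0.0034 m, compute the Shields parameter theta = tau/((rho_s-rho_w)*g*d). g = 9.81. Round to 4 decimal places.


theta = tau / ((rho_s - rho_w) * g * d)
rho_s - rho_w = 2612 - 1025 = 1587
Denominator = 1587 * 9.81 * 0.0034 = 52.932798
theta = 10.27 / 52.932798
theta = 0.1940

0.1940


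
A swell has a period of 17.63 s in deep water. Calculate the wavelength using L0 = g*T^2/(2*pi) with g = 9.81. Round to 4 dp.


L0 = g * T^2 / (2 * pi)
L0 = 9.81 * 17.63^2 / (2 * pi)
L0 = 9.81 * 310.8169 / 6.28319
L0 = 3049.1138 / 6.28319
L0 = 485.2815 m

485.2815


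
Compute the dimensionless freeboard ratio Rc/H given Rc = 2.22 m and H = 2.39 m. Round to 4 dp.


Relative freeboard = Rc / H
= 2.22 / 2.39
= 0.9289

0.9289


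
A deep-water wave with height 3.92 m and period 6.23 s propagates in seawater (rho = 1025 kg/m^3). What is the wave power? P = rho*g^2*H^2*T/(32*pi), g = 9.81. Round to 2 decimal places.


P = rho * g^2 * H^2 * T / (32 * pi)
P = 1025 * 9.81^2 * 3.92^2 * 6.23 / (32 * pi)
P = 1025 * 96.2361 * 15.3664 * 6.23 / 100.53096
P = 93933.87 W/m

93933.87


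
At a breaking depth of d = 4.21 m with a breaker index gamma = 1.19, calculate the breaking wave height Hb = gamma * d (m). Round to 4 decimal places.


Hb = gamma * d
Hb = 1.19 * 4.21
Hb = 5.0099 m

5.0099


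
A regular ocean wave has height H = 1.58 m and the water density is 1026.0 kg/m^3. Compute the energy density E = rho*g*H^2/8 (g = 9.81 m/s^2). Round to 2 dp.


E = (1/8) * rho * g * H^2
E = (1/8) * 1026.0 * 9.81 * 1.58^2
E = 0.125 * 1026.0 * 9.81 * 2.4964
E = 3140.80 J/m^2

3140.80


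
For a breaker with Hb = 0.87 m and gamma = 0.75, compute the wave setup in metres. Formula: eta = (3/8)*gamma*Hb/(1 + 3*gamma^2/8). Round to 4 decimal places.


eta = (3/8) * gamma * Hb / (1 + 3*gamma^2/8)
Numerator = (3/8) * 0.75 * 0.87 = 0.244688
Denominator = 1 + 3*0.75^2/8 = 1 + 0.210938 = 1.210938
eta = 0.244688 / 1.210938
eta = 0.2021 m

0.2021


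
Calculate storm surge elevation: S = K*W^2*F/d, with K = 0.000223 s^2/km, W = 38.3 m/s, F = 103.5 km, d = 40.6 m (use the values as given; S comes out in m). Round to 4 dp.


S = K * W^2 * F / d
W^2 = 38.3^2 = 1466.89
S = 0.000223 * 1466.89 * 103.5 / 40.6
Numerator = 0.000223 * 1466.89 * 103.5 = 33.856555
S = 33.856555 / 40.6 = 0.8339 m

0.8339


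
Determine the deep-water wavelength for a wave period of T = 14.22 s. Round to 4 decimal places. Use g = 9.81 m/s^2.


L0 = g * T^2 / (2 * pi)
L0 = 9.81 * 14.22^2 / (2 * pi)
L0 = 9.81 * 202.2084 / 6.28319
L0 = 1983.6644 / 6.28319
L0 = 315.7100 m

315.7100


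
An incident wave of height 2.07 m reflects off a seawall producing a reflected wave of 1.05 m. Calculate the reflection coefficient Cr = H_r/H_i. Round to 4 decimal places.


Cr = H_r / H_i
Cr = 1.05 / 2.07
Cr = 0.5072

0.5072


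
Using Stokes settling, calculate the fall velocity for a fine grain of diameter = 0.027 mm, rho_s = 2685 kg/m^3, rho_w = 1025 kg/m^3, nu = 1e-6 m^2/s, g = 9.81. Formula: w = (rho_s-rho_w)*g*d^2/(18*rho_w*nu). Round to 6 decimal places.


w = (rho_s - rho_w) * g * d^2 / (18 * rho_w * nu)
d = 0.027 mm = 0.000027 m
rho_s - rho_w = 2685 - 1025 = 1660
Numerator = 1660 * 9.81 * (0.000027)^2 = 0.000011871473
Denominator = 18 * 1025 * 1e-6 = 0.018450
w = 0.000643 m/s

0.000643


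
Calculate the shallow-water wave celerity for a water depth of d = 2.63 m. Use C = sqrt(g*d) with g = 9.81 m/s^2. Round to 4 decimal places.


Using the shallow-water approximation:
C = sqrt(g * d) = sqrt(9.81 * 2.63)
C = sqrt(25.8003)
C = 5.0794 m/s

5.0794


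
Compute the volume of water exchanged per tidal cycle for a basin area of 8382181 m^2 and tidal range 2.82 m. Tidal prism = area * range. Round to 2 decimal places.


Tidal prism = Area * Tidal range
P = 8382181 * 2.82
P = 23637750.42 m^3

23637750.42


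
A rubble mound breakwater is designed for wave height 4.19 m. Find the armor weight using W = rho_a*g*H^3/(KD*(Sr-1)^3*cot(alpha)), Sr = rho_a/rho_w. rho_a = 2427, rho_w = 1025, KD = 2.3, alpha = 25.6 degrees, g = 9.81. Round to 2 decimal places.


Sr = rho_a / rho_w = 2427 / 1025 = 2.367805
(Sr - 1) = 1.367805
(Sr - 1)^3 = 2.559013
cot(25.6) = 1 / tan(25.6) = 1 / 0.479120 = 2.087161
Numerator = 2427 * 9.81 * 4.19^3 = 1751381.8819
Denominator = 2.3 * 2.559013 * 2.087161 = 12.284465
W = 1751381.8819 / 12.284465
W = 142568.84 N

142568.84


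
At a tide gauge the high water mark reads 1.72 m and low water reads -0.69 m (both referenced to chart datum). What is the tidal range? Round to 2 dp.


Tidal range = High water - Low water
Tidal range = 1.72 - (-0.69)
Tidal range = 2.41 m

2.41


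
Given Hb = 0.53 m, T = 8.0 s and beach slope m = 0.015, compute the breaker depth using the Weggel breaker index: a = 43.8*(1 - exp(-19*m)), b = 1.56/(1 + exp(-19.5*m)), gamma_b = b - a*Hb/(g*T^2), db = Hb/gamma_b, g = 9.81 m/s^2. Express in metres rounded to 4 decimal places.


a = 43.8 * (1 - exp(-19 * m))
exp(-19 * 0.015) = exp(-0.2850) = 0.752014
a = 43.8 * (1 - 0.752014) = 10.861776
b = 1.56 / (1 + exp(-19.5 * m))
exp(-19.5 * 0.015) = exp(-0.2925) = 0.746395
b = 1.56 / (1 + 0.746395) = 0.893269
Hb / (g * T^2) = 0.53 / (9.81 * 8.0^2) = 0.53 / 627.8400 = 0.00084416
gamma_b = b - a * Hb/(g*T^2) = 0.893269 - 10.861776 * 0.00084416 = 0.884099
db = Hb / gamma_b = 0.53 / 0.884099
db = 0.5995 m

0.5995


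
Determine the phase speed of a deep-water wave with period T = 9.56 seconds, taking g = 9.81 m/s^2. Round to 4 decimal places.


We use the deep-water celerity formula:
C = g * T / (2 * pi)
C = 9.81 * 9.56 / (2 * 3.14159...)
C = 93.783600 / 6.283185
C = 14.9261 m/s

14.9261


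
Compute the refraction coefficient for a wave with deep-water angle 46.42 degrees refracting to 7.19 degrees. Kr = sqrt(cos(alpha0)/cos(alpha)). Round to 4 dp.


Kr = sqrt(cos(alpha0) / cos(alpha))
cos(46.42) = 0.689367
cos(7.19) = 0.992137
Kr = sqrt(0.689367 / 0.992137)
Kr = sqrt(0.694830)
Kr = 0.8336

0.8336


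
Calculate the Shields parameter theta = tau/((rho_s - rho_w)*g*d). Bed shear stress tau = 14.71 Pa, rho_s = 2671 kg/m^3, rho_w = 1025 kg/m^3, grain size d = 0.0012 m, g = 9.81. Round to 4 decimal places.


theta = tau / ((rho_s - rho_w) * g * d)
rho_s - rho_w = 2671 - 1025 = 1646
Denominator = 1646 * 9.81 * 0.0012 = 19.376712
theta = 14.71 / 19.376712
theta = 0.7592

0.7592


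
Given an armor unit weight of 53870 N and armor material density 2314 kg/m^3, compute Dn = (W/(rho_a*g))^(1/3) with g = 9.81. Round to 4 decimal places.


V = W / (rho_a * g)
V = 53870 / (2314 * 9.81)
V = 53870 / 22700.34
V = 2.373092 m^3
Dn = V^(1/3) = 2.373092^(1/3)
Dn = 1.3338 m

1.3338


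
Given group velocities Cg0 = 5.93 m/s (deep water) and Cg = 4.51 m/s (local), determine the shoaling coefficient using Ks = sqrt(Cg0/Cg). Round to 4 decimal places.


Ks = sqrt(Cg0 / Cg)
Ks = sqrt(5.93 / 4.51)
Ks = sqrt(1.3149)
Ks = 1.1467

1.1467


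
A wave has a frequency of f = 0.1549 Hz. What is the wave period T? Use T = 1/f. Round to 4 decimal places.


T = 1 / f
T = 1 / 0.1549
T = 6.4558 s

6.4558


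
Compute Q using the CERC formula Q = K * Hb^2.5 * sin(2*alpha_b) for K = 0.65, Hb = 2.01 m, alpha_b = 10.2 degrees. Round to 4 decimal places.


Q = K * Hb^2.5 * sin(2 * alpha_b)
Hb^2.5 = 2.01^2.5 = 5.727830
sin(2 * 10.2) = sin(20.4) = 0.348572
Q = 0.65 * 5.727830 * 0.348572
Q = 1.2978 m^3/s

1.2978


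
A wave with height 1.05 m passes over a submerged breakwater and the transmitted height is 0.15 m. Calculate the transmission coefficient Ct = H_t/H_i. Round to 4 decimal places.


Ct = H_t / H_i
Ct = 0.15 / 1.05
Ct = 0.1429

0.1429


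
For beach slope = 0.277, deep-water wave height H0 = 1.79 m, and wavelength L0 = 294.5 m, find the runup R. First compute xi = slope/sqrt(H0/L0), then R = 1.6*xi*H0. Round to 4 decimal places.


xi = slope / sqrt(H0/L0)
H0/L0 = 1.79/294.5 = 0.006078
sqrt(0.006078) = 0.077962
xi = 0.277 / 0.077962 = 3.553006
R = 1.6 * xi * H0 = 1.6 * 3.553006 * 1.79
R = 10.1758 m

10.1758


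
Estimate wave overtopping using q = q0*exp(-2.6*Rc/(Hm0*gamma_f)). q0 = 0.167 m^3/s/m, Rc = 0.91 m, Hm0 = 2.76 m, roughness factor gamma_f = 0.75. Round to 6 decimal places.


q = q0 * exp(-2.6 * Rc / (Hm0 * gamma_f))
Exponent = -2.6 * 0.91 / (2.76 * 0.75)
= -2.6 * 0.91 / 2.0700
= -1.142995
exp(-1.142995) = 0.318863
q = 0.167 * 0.318863
q = 0.053250 m^3/s/m

0.053250


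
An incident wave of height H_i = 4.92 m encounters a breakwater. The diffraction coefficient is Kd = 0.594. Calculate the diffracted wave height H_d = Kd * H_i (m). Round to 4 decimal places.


H_d = Kd * H_i
H_d = 0.594 * 4.92
H_d = 2.9225 m

2.9225


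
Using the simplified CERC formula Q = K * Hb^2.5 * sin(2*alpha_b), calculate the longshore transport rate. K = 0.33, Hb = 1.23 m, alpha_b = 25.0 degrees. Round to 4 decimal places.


Q = K * Hb^2.5 * sin(2 * alpha_b)
Hb^2.5 = 1.23^2.5 = 1.677887
sin(2 * 25.0) = sin(50.0) = 0.766044
Q = 0.33 * 1.677887 * 0.766044
Q = 0.4242 m^3/s

0.4242


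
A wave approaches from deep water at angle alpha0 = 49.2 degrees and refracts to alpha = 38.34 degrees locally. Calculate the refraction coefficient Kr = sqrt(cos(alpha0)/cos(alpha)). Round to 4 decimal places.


Kr = sqrt(cos(alpha0) / cos(alpha))
cos(49.2) = 0.653421
cos(38.34) = 0.784343
Kr = sqrt(0.653421 / 0.784343)
Kr = sqrt(0.833080)
Kr = 0.9127

0.9127


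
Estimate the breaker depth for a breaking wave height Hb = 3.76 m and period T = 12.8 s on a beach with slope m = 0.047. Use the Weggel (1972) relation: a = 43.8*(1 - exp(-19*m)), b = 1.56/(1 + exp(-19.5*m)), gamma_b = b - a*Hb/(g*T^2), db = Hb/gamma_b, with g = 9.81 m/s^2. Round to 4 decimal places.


a = 43.8 * (1 - exp(-19 * m))
exp(-19 * 0.047) = exp(-0.8930) = 0.409426
a = 43.8 * (1 - 0.409426) = 25.867157
b = 1.56 / (1 + exp(-19.5 * m))
exp(-19.5 * 0.047) = exp(-0.9165) = 0.399916
b = 1.56 / (1 + 0.399916) = 1.114352
Hb / (g * T^2) = 3.76 / (9.81 * 12.8^2) = 3.76 / 1607.2704 = 0.00233937
gamma_b = b - a * Hb/(g*T^2) = 1.114352 - 25.867157 * 0.00233937 = 1.053839
db = Hb / gamma_b = 3.76 / 1.053839
db = 3.5679 m

3.5679


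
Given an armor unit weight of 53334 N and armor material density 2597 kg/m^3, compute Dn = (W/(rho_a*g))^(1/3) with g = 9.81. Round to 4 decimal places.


V = W / (rho_a * g)
V = 53334 / (2597 * 9.81)
V = 53334 / 25476.57
V = 2.093453 m^3
Dn = V^(1/3) = 2.093453^(1/3)
Dn = 1.2792 m

1.2792


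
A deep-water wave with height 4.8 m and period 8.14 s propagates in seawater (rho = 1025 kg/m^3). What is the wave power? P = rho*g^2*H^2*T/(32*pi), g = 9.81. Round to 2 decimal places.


P = rho * g^2 * H^2 * T / (32 * pi)
P = 1025 * 9.81^2 * 4.8^2 * 8.14 / (32 * pi)
P = 1025 * 96.2361 * 23.0400 * 8.14 / 100.53096
P = 184021.65 W/m

184021.65


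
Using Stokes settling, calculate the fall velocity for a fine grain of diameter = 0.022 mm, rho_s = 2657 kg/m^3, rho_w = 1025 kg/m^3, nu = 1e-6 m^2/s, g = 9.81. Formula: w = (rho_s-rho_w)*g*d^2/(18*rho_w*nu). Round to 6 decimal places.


w = (rho_s - rho_w) * g * d^2 / (18 * rho_w * nu)
d = 0.022 mm = 0.000022 m
rho_s - rho_w = 2657 - 1025 = 1632
Numerator = 1632 * 9.81 * (0.000022)^2 = 0.000007748801
Denominator = 18 * 1025 * 1e-6 = 0.018450
w = 0.000420 m/s

0.000420


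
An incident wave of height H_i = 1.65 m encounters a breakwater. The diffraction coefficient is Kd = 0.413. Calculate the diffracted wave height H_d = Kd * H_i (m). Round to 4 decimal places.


H_d = Kd * H_i
H_d = 0.413 * 1.65
H_d = 0.6815 m

0.6815


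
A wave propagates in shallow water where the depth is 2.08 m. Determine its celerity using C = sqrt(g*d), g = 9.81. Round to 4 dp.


Using the shallow-water approximation:
C = sqrt(g * d) = sqrt(9.81 * 2.08)
C = sqrt(20.4048)
C = 4.5172 m/s

4.5172


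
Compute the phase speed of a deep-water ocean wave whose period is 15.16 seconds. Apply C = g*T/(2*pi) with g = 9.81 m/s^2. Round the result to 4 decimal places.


We use the deep-water celerity formula:
C = g * T / (2 * pi)
C = 9.81 * 15.16 / (2 * 3.14159...)
C = 148.719600 / 6.283185
C = 23.6695 m/s

23.6695


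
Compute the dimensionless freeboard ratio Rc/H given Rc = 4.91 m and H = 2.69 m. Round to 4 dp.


Relative freeboard = Rc / H
= 4.91 / 2.69
= 1.8253

1.8253


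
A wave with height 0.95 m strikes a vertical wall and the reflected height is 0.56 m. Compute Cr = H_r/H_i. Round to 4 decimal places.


Cr = H_r / H_i
Cr = 0.56 / 0.95
Cr = 0.5895

0.5895


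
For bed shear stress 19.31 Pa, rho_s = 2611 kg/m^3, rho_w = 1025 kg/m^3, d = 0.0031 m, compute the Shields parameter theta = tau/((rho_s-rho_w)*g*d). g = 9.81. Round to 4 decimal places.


theta = tau / ((rho_s - rho_w) * g * d)
rho_s - rho_w = 2611 - 1025 = 1586
Denominator = 1586 * 9.81 * 0.0031 = 48.231846
theta = 19.31 / 48.231846
theta = 0.4004

0.4004


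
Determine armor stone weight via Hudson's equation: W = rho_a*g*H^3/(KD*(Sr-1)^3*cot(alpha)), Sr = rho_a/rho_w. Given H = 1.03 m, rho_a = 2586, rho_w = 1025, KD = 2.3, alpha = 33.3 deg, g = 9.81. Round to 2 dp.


Sr = rho_a / rho_w = 2586 / 1025 = 2.522927
(Sr - 1) = 1.522927
(Sr - 1)^3 = 3.532134
cot(33.3) = 1 / tan(33.3) = 1 / 0.656877 = 1.522355
Numerator = 2586 * 9.81 * 1.03^3 = 27721.0197
Denominator = 2.3 * 3.532134 * 1.522355 = 12.367467
W = 27721.0197 / 12.367467
W = 2241.45 N

2241.45


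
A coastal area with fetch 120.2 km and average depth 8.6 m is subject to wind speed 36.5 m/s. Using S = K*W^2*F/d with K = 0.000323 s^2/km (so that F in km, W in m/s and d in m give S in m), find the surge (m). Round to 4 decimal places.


S = K * W^2 * F / d
W^2 = 36.5^2 = 1332.25
S = 0.000323 * 1332.25 * 120.2 / 8.6
Numerator = 0.000323 * 1332.25 * 120.2 = 51.724073
S = 51.724073 / 8.6 = 6.0144 m

6.0144


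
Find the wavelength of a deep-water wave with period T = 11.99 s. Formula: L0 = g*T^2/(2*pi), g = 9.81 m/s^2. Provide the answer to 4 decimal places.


L0 = g * T^2 / (2 * pi)
L0 = 9.81 * 11.99^2 / (2 * pi)
L0 = 9.81 * 143.7601 / 6.28319
L0 = 1410.2866 / 6.28319
L0 = 224.4541 m

224.4541


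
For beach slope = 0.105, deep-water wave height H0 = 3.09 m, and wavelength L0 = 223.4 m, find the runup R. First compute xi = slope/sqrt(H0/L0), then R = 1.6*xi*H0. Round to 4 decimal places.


xi = slope / sqrt(H0/L0)
H0/L0 = 3.09/223.4 = 0.013832
sqrt(0.013832) = 0.117608
xi = 0.105 / 0.117608 = 0.892795
R = 1.6 * xi * H0 = 1.6 * 0.892795 * 3.09
R = 4.4140 m

4.4140


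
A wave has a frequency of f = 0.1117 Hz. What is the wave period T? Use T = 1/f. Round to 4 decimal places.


T = 1 / f
T = 1 / 0.1117
T = 8.9526 s

8.9526


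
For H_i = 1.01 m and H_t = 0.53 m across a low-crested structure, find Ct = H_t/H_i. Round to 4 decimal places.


Ct = H_t / H_i
Ct = 0.53 / 1.01
Ct = 0.5248

0.5248


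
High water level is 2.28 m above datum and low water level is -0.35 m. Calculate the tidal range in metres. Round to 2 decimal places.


Tidal range = High water - Low water
Tidal range = 2.28 - (-0.35)
Tidal range = 2.63 m

2.63


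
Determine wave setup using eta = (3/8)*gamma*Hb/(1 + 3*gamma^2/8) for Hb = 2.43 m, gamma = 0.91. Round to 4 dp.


eta = (3/8) * gamma * Hb / (1 + 3*gamma^2/8)
Numerator = (3/8) * 0.91 * 2.43 = 0.829238
Denominator = 1 + 3*0.91^2/8 = 1 + 0.310538 = 1.310538
eta = 0.829238 / 1.310538
eta = 0.6327 m

0.6327


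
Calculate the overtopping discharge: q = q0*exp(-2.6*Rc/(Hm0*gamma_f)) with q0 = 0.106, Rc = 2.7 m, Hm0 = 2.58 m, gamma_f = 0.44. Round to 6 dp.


q = q0 * exp(-2.6 * Rc / (Hm0 * gamma_f))
Exponent = -2.6 * 2.7 / (2.58 * 0.44)
= -2.6 * 2.7 / 1.1352
= -6.183932
exp(-6.183932) = 0.002062
q = 0.106 * 0.002062
q = 0.000219 m^3/s/m

0.000219


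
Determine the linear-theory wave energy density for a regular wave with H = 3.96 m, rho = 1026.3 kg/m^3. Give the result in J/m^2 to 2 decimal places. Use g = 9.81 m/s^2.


E = (1/8) * rho * g * H^2
E = (1/8) * 1026.3 * 9.81 * 3.96^2
E = 0.125 * 1026.3 * 9.81 * 15.6816
E = 19735.30 J/m^2

19735.30


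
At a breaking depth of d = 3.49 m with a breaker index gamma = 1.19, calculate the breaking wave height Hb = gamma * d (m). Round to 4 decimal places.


Hb = gamma * d
Hb = 1.19 * 3.49
Hb = 4.1531 m

4.1531
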